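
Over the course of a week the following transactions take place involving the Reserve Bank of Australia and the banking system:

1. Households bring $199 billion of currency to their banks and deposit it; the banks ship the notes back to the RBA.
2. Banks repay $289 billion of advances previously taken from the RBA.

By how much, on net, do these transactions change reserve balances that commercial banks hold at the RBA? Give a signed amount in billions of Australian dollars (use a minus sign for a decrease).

-$90 billion

Currency deposit $199 billion: returned notes are swapped for reserve credit → +$199B.
Discount-window repayment $289 billion: repayment is debited from reserves → −$289B.
Net: 199 − 289 = -$90 billion.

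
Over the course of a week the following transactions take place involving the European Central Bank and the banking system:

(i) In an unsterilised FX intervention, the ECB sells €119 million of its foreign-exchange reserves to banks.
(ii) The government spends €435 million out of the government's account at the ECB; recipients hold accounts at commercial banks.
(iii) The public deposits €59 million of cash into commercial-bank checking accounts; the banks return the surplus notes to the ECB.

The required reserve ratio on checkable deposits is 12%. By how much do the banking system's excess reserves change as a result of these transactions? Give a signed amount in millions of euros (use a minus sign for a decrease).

FX sale €119 million: reserves −€119M, deposits 0.
Government spending €435 million: reserves +€435M, deposits +€435M.
Currency deposit €59 million: reserves +€59M, deposits +€59M.
Totals: Δreserves = +€375M, Δdeposits = +€494M.
Δrequired reserves = 12% × +€494M = +€59.28M.
Δexcess reserves = Δreserves − Δrequired = +€375M − (+€59.28M) = +€315.72 million.

+€315.72 million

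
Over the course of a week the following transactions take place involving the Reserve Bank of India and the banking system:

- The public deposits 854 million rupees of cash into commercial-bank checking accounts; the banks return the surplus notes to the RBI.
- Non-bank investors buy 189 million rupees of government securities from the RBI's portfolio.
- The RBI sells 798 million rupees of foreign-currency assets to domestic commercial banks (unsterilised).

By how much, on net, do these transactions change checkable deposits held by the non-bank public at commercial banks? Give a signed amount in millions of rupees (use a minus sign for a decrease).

RBI balance sheet:
  Assets:      Securities −189M, Foreign assets −798M
  Liabilities: Bank reserves −133M, Currency in circulation −854M
Commercial banking system:
  Assets:      Reserves at CB −133M, Foreign assets +798M
  Liabilities: Checkable deposits +665M
So the change in checkable deposits held by the non-bank public at commercial banks is +665 million.

+665 million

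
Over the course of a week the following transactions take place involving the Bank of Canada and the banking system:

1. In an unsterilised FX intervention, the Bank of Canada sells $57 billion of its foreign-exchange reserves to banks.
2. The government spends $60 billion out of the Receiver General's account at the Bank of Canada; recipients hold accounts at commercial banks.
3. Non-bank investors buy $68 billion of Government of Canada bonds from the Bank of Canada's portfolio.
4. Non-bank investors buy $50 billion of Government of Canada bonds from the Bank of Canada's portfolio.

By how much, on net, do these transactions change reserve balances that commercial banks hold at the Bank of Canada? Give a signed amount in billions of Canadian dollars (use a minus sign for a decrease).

-$115 billion

FX sale $57 billion: the buying banks pay out of their reserve balances → −$57B.
Government spending $60 billion: government payments flow into bank reserve accounts → +$60B.
Asset sale (to non-banks) $68 billion: the non-bank buyers' banks settle from reserves → −$68B.
Asset sale (to non-banks) $50 billion: the non-bank buyers' banks settle from reserves → −$50B.
Net: −57 + 60 − 68 − 50 = -$115 billion.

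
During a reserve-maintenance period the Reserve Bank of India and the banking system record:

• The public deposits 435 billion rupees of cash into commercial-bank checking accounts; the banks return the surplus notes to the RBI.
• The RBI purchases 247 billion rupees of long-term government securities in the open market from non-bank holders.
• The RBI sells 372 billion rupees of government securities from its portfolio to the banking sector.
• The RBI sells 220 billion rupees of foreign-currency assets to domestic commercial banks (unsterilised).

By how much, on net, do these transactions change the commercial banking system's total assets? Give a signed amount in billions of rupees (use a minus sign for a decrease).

RBI balance sheet:
  Assets:      Securities −125B, Foreign assets −220B
  Liabilities: Bank reserves +90B, Currency in circulation −435B
Commercial banking system:
  Assets:      Reserves at CB +90B, Securities +372B, Foreign assets +220B
  Liabilities: Checkable deposits +682B
Change in total bank assets = +682 billion.

+682 billion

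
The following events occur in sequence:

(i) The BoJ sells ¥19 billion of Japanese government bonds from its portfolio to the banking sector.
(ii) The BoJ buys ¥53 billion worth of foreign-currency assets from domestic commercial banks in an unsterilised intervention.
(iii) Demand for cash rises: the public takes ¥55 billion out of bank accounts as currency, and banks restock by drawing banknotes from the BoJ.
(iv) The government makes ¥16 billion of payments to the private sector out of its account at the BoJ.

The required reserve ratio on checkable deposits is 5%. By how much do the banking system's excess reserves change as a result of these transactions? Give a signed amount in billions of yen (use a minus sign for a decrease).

-¥3.05 billion

OMO sale (to banks) ¥19 billion: reserves −¥19B, deposits 0.
FX purchase ¥53 billion: reserves +¥53B, deposits 0.
Currency withdrawal ¥55 billion: reserves −¥55B, deposits −¥55B.
Government spending ¥16 billion: reserves +¥16B, deposits +¥16B.
Totals: Δreserves = −¥5B, Δdeposits = −¥39B.
Δrequired reserves = 5% × −¥39B = −¥1.95B.
Δexcess reserves = Δreserves − Δrequired = −¥5B − (−¥1.95B) = -¥3.05 billion.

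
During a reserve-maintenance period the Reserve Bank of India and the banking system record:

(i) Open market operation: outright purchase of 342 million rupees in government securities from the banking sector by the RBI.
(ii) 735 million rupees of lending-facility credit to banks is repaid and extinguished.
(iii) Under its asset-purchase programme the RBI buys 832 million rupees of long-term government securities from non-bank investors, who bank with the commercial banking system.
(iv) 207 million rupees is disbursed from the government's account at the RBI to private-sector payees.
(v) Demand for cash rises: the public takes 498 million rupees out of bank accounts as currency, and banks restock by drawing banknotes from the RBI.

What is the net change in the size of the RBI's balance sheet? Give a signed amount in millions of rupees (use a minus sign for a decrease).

RBI balance sheet:
  Assets:      Securities +1174M, Loans to banks −735M
  Liabilities: Bank reserves +148M, Currency in circulation +498M, Government deposits −207M
Commercial banking system:
  Assets:      Reserves at CB +148M, Securities −342M
  Liabilities: Checkable deposits +541M, Borrowings from CB −735M
Change in total RBI assets = +439 million.

+439 million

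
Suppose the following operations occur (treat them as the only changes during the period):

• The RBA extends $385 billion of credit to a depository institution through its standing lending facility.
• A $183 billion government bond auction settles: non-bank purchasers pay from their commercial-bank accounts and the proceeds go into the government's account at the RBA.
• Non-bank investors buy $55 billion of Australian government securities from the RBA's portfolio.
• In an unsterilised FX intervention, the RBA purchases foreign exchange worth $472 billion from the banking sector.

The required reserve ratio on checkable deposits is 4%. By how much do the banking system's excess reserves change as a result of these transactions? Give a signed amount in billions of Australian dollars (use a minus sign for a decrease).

+$628.52 billion

Discount-window loan $385 billion: reserves +$385B, deposits 0.
Government account inflow $183 billion: reserves −$183B, deposits −$183B.
Asset sale (to non-banks) $55 billion: reserves −$55B, deposits −$55B.
FX purchase $472 billion: reserves +$472B, deposits 0.
Totals: Δreserves = +$619B, Δdeposits = −$238B.
Δrequired reserves = 4% × −$238B = −$9.52B.
Δexcess reserves = Δreserves − Δrequired = +$619B − (−$9.52B) = +$628.52 billion.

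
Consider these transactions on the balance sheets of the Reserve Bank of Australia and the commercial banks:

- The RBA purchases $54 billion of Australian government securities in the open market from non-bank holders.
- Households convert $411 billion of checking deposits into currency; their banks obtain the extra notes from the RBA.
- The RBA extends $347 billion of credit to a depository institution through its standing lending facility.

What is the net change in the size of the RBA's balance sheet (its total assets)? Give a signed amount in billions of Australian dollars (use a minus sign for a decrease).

RBA balance sheet:
  Assets:      Securities +$54B, Loans to banks +$347B
  Liabilities: Bank reserves −$10B, Currency in circulation +$411B
Commercial banking system:
  Assets:      Reserves at CB −$10B
  Liabilities: Checkable deposits −$357B, Borrowings from CB +$347B
Change in total RBA assets = +$401 billion.

+$401 billion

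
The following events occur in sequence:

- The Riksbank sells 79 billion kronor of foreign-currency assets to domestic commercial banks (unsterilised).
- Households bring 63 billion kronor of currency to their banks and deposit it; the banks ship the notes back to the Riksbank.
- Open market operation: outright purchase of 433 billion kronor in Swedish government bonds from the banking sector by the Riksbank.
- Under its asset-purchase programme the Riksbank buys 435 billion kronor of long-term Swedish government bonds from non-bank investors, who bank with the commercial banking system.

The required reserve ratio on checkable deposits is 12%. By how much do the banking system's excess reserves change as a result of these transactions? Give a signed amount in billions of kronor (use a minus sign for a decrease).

+792.24 billion

FX sale 79 billion kronor: reserves −79B, deposits 0.
Currency deposit 63 billion kronor: reserves +63B, deposits +63B.
OMO purchase (from banks) 433 billion kronor: reserves +433B, deposits 0.
Asset purchase (from non-banks) 435 billion kronor: reserves +435B, deposits +435B.
Totals: Δreserves = +852B, Δdeposits = +498B.
Δrequired reserves = 12% × +498B = +59.76B.
Δexcess reserves = Δreserves − Δrequired = +852B − (+59.76B) = +792.24 billion.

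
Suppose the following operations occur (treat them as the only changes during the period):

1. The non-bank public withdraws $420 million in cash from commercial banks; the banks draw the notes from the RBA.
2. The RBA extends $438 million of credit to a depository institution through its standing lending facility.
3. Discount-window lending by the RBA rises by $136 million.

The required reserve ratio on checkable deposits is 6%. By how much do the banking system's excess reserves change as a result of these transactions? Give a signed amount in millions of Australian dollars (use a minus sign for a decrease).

+$179.2 million

Currency withdrawal $420 million: reserves −$420M, deposits −$420M.
Discount-window loan $438 million: reserves +$438M, deposits 0.
Discount-window loan $136 million: reserves +$136M, deposits 0.
Totals: Δreserves = +$154M, Δdeposits = −$420M.
Δrequired reserves = 6% × −$420M = −$25.2M.
Δexcess reserves = Δreserves − Δrequired = +$154M − (−$25.2M) = +$179.2 million.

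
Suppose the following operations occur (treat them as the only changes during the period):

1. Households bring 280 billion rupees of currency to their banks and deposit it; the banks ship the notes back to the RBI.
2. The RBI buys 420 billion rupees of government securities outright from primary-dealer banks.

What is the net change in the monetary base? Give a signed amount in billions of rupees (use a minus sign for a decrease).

RBI balance sheet:
  Assets:      Securities +420B
  Liabilities: Bank reserves +700B, Currency in circulation −280B
Commercial banking system:
  Assets:      Reserves at CB +700B, Securities −420B
  Liabilities: Checkable deposits +280B
Monetary base = currency + reserves: −280B + (+700B) = +420 billion.

+420 billion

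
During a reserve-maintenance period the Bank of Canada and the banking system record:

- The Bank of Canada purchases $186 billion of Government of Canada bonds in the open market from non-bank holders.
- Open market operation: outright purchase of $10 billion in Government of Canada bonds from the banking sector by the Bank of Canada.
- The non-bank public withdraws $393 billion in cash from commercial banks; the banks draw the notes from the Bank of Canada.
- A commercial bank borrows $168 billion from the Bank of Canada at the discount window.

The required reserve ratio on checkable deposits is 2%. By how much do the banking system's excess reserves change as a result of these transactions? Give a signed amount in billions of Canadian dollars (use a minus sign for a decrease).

-$24.86 billion

Asset purchase (from non-banks) $186 billion: reserves +$186B, deposits +$186B.
OMO purchase (from banks) $10 billion: reserves +$10B, deposits 0.
Currency withdrawal $393 billion: reserves −$393B, deposits −$393B.
Discount-window loan $168 billion: reserves +$168B, deposits 0.
Totals: Δreserves = −$29B, Δdeposits = −$207B.
Δrequired reserves = 2% × −$207B = −$4.14B.
Δexcess reserves = Δreserves − Δrequired = −$29B − (−$4.14B) = -$24.86 billion.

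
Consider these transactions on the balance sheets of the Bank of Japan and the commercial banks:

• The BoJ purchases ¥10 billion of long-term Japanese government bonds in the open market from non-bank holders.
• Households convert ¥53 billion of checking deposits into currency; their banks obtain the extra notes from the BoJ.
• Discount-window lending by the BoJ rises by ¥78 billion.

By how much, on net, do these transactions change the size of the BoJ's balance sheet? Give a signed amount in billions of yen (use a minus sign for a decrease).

BoJ balance sheet:
  Assets:      Securities +¥10B, Loans to banks +¥78B
  Liabilities: Bank reserves +¥35B, Currency in circulation +¥53B
Commercial banking system:
  Assets:      Reserves at CB +¥35B
  Liabilities: Checkable deposits −¥43B, Borrowings from CB +¥78B
Change in total BoJ assets = +¥88 billion.

+¥88 billion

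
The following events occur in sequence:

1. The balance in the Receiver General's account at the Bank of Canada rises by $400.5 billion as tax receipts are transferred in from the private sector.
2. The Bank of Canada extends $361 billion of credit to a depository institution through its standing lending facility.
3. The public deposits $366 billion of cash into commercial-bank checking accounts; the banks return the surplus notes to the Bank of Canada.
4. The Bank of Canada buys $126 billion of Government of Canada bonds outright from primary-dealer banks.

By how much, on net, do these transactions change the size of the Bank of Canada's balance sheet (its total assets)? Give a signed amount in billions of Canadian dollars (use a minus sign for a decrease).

Government account inflow $400.5 billion: only the composition of liabilities changes → 0.
Discount-window loan $361 billion: a Bank of Canada asset is acquired → +$361B.
Currency deposit $366 billion: only the composition of liabilities changes → 0.
OMO purchase (from banks) $126 billion: a Bank of Canada asset is acquired → +$126B.
Net: 0 + 361 + 0 + 126 = +$487 billion.

+$487 billion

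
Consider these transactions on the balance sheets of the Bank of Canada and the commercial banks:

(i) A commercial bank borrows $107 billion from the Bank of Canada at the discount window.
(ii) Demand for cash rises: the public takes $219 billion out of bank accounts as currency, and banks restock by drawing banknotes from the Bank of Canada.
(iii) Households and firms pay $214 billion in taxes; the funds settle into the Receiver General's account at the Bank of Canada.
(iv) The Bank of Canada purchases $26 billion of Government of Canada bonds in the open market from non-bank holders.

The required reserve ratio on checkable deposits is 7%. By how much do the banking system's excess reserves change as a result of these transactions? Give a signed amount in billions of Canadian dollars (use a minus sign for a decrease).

-$271.51 billion

Discount-window loan $107 billion: reserves +$107B, deposits 0.
Currency withdrawal $219 billion: reserves −$219B, deposits −$219B.
Government account inflow $214 billion: reserves −$214B, deposits −$214B.
Asset purchase (from non-banks) $26 billion: reserves +$26B, deposits +$26B.
Totals: Δreserves = −$300B, Δdeposits = −$407B.
Δrequired reserves = 7% × −$407B = −$28.49B.
Δexcess reserves = Δreserves − Δrequired = −$300B − (−$28.49B) = -$271.51 billion.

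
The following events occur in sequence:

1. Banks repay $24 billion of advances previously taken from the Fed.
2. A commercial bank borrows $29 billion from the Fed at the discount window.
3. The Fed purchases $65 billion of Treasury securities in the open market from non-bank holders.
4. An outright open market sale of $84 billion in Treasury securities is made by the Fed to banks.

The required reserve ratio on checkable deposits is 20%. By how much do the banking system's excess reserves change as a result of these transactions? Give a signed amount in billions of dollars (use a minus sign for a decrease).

-$27 billion

Discount-window repayment $24 billion: reserves −$24B, deposits 0.
Discount-window loan $29 billion: reserves +$29B, deposits 0.
Asset purchase (from non-banks) $65 billion: reserves +$65B, deposits +$65B.
OMO sale (to banks) $84 billion: reserves −$84B, deposits 0.
Totals: Δreserves = −$14B, Δdeposits = +$65B.
Δrequired reserves = 20% × +$65B = +$13B.
Δexcess reserves = Δreserves − Δrequired = −$14B − (+$13B) = -$27 billion.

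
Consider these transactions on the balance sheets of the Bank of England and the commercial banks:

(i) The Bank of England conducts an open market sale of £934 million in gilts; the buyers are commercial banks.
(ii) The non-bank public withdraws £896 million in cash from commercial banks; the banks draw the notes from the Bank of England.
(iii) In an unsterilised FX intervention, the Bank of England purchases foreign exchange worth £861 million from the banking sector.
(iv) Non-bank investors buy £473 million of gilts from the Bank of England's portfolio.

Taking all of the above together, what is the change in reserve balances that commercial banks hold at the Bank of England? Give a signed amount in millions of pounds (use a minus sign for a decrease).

-£1442 million

OMO sale (to banks) £934 million: the buying banks pay out of their reserve balances → −£934M.
Currency withdrawal £896 million: banks swap reserves for currency → −£896M.
FX purchase £861 million: the Bank of England pays by crediting reserve accounts → +£861M.
Asset sale (to non-banks) £473 million: the non-bank buyers' banks settle from reserves → −£473M.
Net: −934 − 896 + 861 − 473 = -£1442 million.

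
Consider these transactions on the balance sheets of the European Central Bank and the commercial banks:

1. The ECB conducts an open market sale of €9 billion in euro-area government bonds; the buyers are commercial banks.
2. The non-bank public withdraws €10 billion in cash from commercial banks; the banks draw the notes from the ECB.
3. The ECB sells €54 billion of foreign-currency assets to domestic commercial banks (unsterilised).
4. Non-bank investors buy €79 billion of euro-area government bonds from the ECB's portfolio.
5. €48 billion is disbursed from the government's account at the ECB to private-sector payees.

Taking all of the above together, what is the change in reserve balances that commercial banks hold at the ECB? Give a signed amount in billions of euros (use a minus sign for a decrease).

-€104 billion

OMO sale (to banks) €9 billion: the buying banks pay out of their reserve balances → −€9B.
Currency withdrawal €10 billion: banks swap reserves for currency → −€10B.
FX sale €54 billion: the buying banks pay out of their reserve balances → −€54B.
Asset sale (to non-banks) €79 billion: the non-bank buyers' banks settle from reserves → −€79B.
Government spending €48 billion: government payments flow into bank reserve accounts → +€48B.
Net: −9 − 10 − 54 − 79 + 48 = -€104 billion.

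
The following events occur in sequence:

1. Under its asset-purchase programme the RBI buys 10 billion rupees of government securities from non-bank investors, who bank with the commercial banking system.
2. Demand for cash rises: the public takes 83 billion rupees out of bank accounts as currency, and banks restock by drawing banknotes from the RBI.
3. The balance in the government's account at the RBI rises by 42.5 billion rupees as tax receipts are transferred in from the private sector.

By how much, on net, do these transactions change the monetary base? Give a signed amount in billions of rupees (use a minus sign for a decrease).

Asset purchase (from non-banks) 10 billion rupees: RBI balance sheet expands → +10B.
Currency withdrawal 83 billion rupees: just a shift between currency and reserves — both are base money → 0.
Government account inflow 42.5 billion rupees: reserves shift to a non-base liability → −42.5B.
Net: 10 + 0 − 42.5 = -32.5 billion.

-32.5 billion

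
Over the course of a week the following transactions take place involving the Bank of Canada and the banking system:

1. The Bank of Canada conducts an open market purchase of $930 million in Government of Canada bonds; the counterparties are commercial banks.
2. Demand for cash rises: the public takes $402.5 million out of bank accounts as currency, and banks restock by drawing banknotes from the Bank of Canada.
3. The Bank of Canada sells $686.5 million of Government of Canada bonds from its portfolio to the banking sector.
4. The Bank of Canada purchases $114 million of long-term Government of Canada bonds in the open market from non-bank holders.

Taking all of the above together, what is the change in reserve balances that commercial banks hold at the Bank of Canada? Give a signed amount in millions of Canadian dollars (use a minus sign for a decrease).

OMO purchase (from banks) $930 million: the Bank of Canada pays by crediting reserve accounts → +$930M.
Currency withdrawal $402.5 million: banks swap reserves for currency → −$402.5M.
OMO sale (to banks) $686.5 million: the buying banks pay out of their reserve balances → −$686.5M.
Asset purchase (from non-banks) $114 million: the Bank of Canada pays by crediting reserve accounts → +$114M.
Net: 930 − 402.5 − 686.5 + 114 = -$45 million.

-$45 million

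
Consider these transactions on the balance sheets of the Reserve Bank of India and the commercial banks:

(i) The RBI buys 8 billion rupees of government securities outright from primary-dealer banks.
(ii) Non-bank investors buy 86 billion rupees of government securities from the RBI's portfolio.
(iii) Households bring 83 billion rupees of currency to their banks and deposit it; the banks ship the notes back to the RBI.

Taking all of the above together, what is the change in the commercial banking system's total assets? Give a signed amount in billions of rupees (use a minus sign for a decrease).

-3 billion

OMO purchase (from banks) 8 billion rupees: just an asset swap on bank balance sheets → 0.
Asset sale (to non-banks) 86 billion rupees: bank balance sheets shrink → −86B.
Currency deposit 83 billion rupees: bank balance sheets expand → +83B.
Net: 0 − 86 + 83 = -3 billion.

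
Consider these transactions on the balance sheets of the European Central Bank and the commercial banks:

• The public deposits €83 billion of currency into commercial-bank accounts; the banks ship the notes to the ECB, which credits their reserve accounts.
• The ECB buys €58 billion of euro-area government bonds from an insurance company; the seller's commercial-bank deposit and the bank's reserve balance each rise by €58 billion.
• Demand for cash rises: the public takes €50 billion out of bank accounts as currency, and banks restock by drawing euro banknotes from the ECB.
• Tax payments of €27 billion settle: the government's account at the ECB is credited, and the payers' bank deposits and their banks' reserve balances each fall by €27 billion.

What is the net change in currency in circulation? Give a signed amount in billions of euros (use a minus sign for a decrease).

Currency deposit €83 billion: notes return to the central bank → −€83B.
Asset purchase (from non-banks) €58 billion: no currency enters or leaves circulation → 0.
Currency withdrawal €50 billion: notes leave the central bank → +€50B.
Government account inflow €27 billion: no currency enters or leaves circulation → 0.
Net: −83 + 0 + 50 + 0 = -€33 billion.

-€33 billion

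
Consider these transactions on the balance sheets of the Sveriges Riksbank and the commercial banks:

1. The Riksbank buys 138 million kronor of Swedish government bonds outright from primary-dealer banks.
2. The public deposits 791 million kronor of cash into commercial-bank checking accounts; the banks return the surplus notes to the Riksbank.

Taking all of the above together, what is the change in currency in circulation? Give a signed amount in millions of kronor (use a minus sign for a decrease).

-791 million

Riksbank balance sheet:
  Assets:      Securities +138M
  Liabilities: Bank reserves +929M, Currency in circulation −791M
So the change in currency in circulation is -791 million.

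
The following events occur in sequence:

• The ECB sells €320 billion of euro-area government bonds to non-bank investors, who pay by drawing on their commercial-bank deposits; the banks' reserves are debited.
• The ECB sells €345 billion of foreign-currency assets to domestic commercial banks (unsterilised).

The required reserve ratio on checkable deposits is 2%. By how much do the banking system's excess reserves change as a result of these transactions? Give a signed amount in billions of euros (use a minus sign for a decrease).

-€658.6 billion

Asset sale (to non-banks) €320 billion: reserves −€320B, deposits −€320B.
FX sale €345 billion: reserves −€345B, deposits 0.
Totals: Δreserves = −€665B, Δdeposits = −€320B.
Δrequired reserves = 2% × −€320B = −€6.4B.
Δexcess reserves = Δreserves − Δrequired = −€665B − (−€6.4B) = -€658.6 billion.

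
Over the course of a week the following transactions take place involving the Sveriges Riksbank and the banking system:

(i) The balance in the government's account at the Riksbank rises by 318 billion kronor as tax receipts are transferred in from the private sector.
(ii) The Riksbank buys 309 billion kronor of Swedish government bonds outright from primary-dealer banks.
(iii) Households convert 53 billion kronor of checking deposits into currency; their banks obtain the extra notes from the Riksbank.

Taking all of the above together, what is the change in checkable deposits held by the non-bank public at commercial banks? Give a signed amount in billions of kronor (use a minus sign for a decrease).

-371 billion

Government account inflow 318 billion kronor: non-bank counterparties' bank balances fall → −318B.
OMO purchase (from banks) 309 billion kronor: the counterparty is a bank, so public deposits are unchanged → 0.
Currency withdrawal 53 billion kronor: non-bank counterparties' bank balances fall → −53B.
Net: −318 + 0 − 53 = -371 billion.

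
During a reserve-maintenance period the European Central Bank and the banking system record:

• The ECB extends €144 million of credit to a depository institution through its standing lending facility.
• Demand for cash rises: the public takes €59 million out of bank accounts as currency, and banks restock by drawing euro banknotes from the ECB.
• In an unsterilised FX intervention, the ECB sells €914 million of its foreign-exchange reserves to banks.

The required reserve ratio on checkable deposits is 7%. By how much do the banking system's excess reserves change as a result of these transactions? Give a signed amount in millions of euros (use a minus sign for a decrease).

Discount-window loan €144 million: reserves +€144M, deposits 0.
Currency withdrawal €59 million: reserves −€59M, deposits −€59M.
FX sale €914 million: reserves −€914M, deposits 0.
Totals: Δreserves = −€829M, Δdeposits = −€59M.
Δrequired reserves = 7% × −€59M = −€4.13M.
Δexcess reserves = Δreserves − Δrequired = −€829M − (−€4.13M) = -€824.87 million.

-€824.87 million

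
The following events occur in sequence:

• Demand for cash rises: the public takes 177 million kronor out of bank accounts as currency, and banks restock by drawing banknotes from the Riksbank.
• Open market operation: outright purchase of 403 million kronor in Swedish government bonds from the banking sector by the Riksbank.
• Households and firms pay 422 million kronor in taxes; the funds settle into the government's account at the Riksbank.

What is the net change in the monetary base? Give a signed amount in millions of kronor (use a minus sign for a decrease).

-19 million

Riksbank balance sheet:
  Assets:      Securities +403M
  Liabilities: Bank reserves −196M, Currency in circulation +177M, Government deposits +422M
Commercial banking system:
  Assets:      Reserves at CB −196M, Securities −403M
  Liabilities: Checkable deposits −599M
Monetary base = currency + reserves: +177M + (−196M) = -19 million.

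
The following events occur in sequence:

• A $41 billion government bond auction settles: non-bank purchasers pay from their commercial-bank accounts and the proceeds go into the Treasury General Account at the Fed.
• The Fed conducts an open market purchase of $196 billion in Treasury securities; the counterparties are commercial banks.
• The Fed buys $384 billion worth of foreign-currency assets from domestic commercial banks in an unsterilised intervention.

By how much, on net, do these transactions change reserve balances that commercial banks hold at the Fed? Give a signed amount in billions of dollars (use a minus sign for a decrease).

Fed balance sheet:
  Assets:      Securities +$196B, Foreign assets +$384B
  Liabilities: Bank reserves +$539B, Government deposits +$41B
So the change in reserve balances that commercial banks hold at the Fed is +$539 billion.

+$539 billion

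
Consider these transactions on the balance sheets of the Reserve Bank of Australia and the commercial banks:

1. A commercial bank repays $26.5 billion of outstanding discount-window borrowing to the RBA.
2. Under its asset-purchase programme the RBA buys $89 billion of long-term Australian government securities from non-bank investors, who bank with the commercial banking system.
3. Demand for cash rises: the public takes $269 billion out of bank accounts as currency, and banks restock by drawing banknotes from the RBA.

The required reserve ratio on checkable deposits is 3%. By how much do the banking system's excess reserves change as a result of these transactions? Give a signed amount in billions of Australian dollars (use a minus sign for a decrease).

Discount-window repayment $26.5 billion: reserves −$26.5B, deposits 0.
Asset purchase (from non-banks) $89 billion: reserves +$89B, deposits +$89B.
Currency withdrawal $269 billion: reserves −$269B, deposits −$269B.
Totals: Δreserves = −$206.5B, Δdeposits = −$180B.
Δrequired reserves = 3% × −$180B = −$5.4B.
Δexcess reserves = Δreserves − Δrequired = −$206.5B − (−$5.4B) = -$201.1 billion.

-$201.1 billion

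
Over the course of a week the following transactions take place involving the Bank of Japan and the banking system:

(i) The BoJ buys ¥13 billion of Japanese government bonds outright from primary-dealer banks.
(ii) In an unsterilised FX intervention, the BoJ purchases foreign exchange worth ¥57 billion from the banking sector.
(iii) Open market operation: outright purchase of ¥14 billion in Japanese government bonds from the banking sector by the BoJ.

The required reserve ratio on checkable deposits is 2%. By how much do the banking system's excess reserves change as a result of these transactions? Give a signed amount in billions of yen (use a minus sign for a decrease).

OMO purchase (from banks) ¥13 billion: reserves +¥13B, deposits 0.
FX purchase ¥57 billion: reserves +¥57B, deposits 0.
OMO purchase (from banks) ¥14 billion: reserves +¥14B, deposits 0.
Totals: Δreserves = +¥84B, Δdeposits = 0.
Δrequired reserves = 2% × 0 = 0.
Δexcess reserves = Δreserves − Δrequired = +¥84B − (0) = +¥84 billion.

+¥84 billion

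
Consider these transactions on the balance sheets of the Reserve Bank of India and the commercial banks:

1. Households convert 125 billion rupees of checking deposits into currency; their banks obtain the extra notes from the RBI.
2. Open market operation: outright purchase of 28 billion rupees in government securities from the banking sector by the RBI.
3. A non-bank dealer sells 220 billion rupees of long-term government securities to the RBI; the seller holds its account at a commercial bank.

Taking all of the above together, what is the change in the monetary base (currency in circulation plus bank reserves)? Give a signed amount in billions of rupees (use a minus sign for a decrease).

Currency withdrawal 125 billion rupees: just a shift between currency and reserves — both are base money → 0.
OMO purchase (from banks) 28 billion rupees: RBI balance sheet expands → +28B.
Asset purchase (from non-banks) 220 billion rupees: RBI balance sheet expands → +220B.
Net: 0 + 28 + 220 = +248 billion.

+248 billion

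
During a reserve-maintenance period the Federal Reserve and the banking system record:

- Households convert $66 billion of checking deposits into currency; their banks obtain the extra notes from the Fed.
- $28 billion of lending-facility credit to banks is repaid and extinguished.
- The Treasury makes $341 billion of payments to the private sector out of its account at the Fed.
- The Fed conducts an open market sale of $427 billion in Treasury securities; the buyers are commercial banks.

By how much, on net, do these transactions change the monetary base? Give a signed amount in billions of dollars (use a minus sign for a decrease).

-$114 billion

Currency withdrawal $66 billion: just a shift between currency and reserves — both are base money → 0.
Discount-window repayment $28 billion: Fed balance sheet contracts → −$28B.
Government spending $341 billion: a non-base liability converts back to reserves → +$341B.
OMO sale (to banks) $427 billion: Fed balance sheet contracts → −$427B.
Net: 0 − 28 + 341 − 427 = -$114 billion.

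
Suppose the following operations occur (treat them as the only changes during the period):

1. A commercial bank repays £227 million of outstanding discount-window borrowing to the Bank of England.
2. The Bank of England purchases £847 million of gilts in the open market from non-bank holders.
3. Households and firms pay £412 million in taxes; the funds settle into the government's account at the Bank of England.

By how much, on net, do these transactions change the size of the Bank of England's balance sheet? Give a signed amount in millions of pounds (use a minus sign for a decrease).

+£620 million

Discount-window repayment £227 million: a Bank of England asset is shed → −£227M.
Asset purchase (from non-banks) £847 million: a Bank of England asset is acquired → +£847M.
Government account inflow £412 million: only the composition of liabilities changes → 0.
Net: −227 + 847 + 0 = +£620 million.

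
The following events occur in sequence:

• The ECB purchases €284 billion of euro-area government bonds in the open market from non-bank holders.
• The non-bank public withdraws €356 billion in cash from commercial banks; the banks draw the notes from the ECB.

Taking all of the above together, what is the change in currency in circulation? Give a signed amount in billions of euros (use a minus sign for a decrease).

Asset purchase (from non-banks) €284 billion: no currency enters or leaves circulation → 0.
Currency withdrawal €356 billion: notes leave the central bank → +€356B.
Net: 0 + 356 = +€356 billion.

+€356 billion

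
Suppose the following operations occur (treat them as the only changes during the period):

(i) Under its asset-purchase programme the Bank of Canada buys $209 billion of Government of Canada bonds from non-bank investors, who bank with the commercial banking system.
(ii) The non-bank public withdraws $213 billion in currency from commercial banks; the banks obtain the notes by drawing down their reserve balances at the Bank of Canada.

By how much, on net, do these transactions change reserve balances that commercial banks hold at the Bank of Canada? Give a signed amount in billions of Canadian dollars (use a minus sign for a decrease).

-$4 billion

Bank of Canada balance sheet:
  Assets:      Securities +$209B
  Liabilities: Bank reserves −$4B, Currency in circulation +$213B
Commercial banking system:
  Assets:      Reserves at CB −$4B
  Liabilities: Checkable deposits −$4B
So the change in reserve balances that commercial banks hold at the Bank of Canada is -$4 billion.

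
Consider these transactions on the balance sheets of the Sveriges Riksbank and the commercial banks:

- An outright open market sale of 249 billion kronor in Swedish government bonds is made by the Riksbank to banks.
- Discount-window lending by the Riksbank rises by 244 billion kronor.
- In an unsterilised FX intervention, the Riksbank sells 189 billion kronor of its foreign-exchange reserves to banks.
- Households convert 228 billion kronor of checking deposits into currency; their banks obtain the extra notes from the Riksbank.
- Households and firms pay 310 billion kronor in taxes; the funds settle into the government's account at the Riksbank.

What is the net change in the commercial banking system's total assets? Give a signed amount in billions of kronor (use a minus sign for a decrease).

Riksbank balance sheet:
  Assets:      Securities −249B, Loans to banks +244B, Foreign assets −189B
  Liabilities: Bank reserves −732B, Currency in circulation +228B, Government deposits +310B
Commercial banking system:
  Assets:      Reserves at CB −732B, Securities +249B, Foreign assets +189B
  Liabilities: Checkable deposits −538B, Borrowings from CB +244B
Change in total bank assets = -294 billion.

-294 billion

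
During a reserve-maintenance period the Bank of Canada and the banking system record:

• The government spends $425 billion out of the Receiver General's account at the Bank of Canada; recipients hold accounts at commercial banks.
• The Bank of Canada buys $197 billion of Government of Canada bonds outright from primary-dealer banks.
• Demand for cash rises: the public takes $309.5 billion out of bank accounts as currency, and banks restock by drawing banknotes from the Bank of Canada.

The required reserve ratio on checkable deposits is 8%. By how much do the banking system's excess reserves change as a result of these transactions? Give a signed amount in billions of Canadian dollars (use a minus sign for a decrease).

Government spending $425 billion: reserves +$425B, deposits +$425B.
OMO purchase (from banks) $197 billion: reserves +$197B, deposits 0.
Currency withdrawal $309.5 billion: reserves −$309.5B, deposits −$309.5B.
Totals: Δreserves = +$312.5B, Δdeposits = +$115.5B.
Δrequired reserves = 8% × +$115.5B = +$9.24B.
Δexcess reserves = Δreserves − Δrequired = +$312.5B − (+$9.24B) = +$303.26 billion.

+$303.26 billion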